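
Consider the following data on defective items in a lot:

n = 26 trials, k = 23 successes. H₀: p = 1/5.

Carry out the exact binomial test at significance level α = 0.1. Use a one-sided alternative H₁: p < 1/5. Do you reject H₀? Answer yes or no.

reject H₀: no

Exact binomial: n=26, k=23, p₀=1/5=0.2000
P(X≤23) from Σ C(n,i)·p₀^i·(1−p₀)^(n−i)
p-value (one-sided, H₁ less) = 1.00000
At α=0.1: p ≥ α → fail to reject H₀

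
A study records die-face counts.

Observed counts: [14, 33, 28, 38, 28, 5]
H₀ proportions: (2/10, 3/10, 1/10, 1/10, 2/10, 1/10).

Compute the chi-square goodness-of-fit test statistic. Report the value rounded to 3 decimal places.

test statistic = 66.740

n = 146; E_i = n·p_i = [29.20, 43.80, 14.60, 14.60, 29.20, 14.60]
χ² = (14−29.20)²/29.20 + (33−43.80)²/43.80 + (28−14.60)²/14.60 + (38−14.60)²/14.60 + (28−29.20)²/29.20 + (5−14.60)²/14.60 = 66.7397
df = 5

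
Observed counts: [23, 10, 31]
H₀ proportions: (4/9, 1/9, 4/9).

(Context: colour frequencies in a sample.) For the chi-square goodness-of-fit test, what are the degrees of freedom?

degrees of freedom = 2

df = k − 1 = 3 − 1 = 2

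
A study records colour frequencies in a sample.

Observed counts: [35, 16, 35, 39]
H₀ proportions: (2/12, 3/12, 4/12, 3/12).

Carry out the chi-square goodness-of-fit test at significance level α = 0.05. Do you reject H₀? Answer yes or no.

n = 125; E_i = n·p_i = [20.83, 31.25, 41.67, 31.25]
χ² = (35−20.83)²/20.83 + (16−31.25)²/31.25 + (35−41.67)²/41.67 + (39−31.25)²/31.25 = 20.0640
df = 3
p-value (upper-tail) = 0.00016
At α=0.05: p < α → reject H₀

reject H₀: yes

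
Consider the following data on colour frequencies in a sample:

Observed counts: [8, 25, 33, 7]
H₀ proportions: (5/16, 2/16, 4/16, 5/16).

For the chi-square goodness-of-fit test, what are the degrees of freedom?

df = k − 1 = 4 − 1 = 3

degrees of freedom = 3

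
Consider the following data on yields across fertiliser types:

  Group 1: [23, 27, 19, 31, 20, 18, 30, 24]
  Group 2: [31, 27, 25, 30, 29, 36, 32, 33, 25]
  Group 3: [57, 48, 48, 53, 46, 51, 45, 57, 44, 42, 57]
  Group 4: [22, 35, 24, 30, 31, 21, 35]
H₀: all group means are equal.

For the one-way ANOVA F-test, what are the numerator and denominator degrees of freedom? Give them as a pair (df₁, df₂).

k = 4 groups, N = 35 total
df = (k−1, N−k) = (4−1, 35−4) = (3, 31)

degrees of freedom = [3, 31]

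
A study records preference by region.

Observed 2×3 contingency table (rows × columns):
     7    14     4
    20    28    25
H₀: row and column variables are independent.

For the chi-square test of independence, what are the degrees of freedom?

df = (r−1)(c−1) = (2−1)·(3−1) = 2

degrees of freedom = 2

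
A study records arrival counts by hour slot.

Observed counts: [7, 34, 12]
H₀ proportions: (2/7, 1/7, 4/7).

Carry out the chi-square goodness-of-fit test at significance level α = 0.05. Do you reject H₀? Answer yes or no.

reject H₀: yes

n = 53; E_i = n·p_i = [15.14, 7.57, 30.29]
χ² = (7−15.14)²/15.14 + (34−7.57)²/7.57 + (12−30.29)²/30.29 = 107.6698
df = 2
p-value (upper-tail) = 0.00000
At α=0.05: p < α → reject H₀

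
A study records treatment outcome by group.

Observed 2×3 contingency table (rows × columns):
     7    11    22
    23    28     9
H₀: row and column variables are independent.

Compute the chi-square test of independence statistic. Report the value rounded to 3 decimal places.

Row totals [40, 60], col totals [30, 39, 31], n=100
χ² = (7−12.00)²/12.00 + (11−15.60)²/15.60 + (22−12.40)²/12.40 + (23−18.00)²/18.00 + (28−23.40)²/23.40 + (9−18.60)²/18.60 = 18.1200
df = 2

test statistic = 18.120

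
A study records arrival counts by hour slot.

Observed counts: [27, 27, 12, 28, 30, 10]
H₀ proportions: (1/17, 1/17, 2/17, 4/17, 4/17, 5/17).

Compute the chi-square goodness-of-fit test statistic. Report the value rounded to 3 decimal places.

test statistic = 116.052

n = 134; E_i = n·p_i = [7.88, 7.88, 15.76, 31.53, 31.53, 39.41]
χ² = (27−7.88)²/7.88 + (27−7.88)²/7.88 + (12−15.76)²/15.76 + (28−31.53)²/31.53 + (30−31.53)²/31.53 + (10−39.41)²/39.41 = 116.0522
df = 5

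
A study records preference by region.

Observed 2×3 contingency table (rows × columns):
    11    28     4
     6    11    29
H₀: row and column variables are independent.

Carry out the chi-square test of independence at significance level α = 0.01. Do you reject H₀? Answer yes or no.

reject H₀: yes

Row totals [43, 46], col totals [17, 39, 33], n=89
χ² = (11−8.21)²/8.21 + (28−18.84)²/18.84 + (4−15.94)²/15.94 + (6−8.79)²/8.79 + (11−20.16)²/20.16 + (29−17.06)²/17.06 = 27.7506
df = 2
p-value (upper-tail) = 0.00000
At α=0.01: p < α → reject H₀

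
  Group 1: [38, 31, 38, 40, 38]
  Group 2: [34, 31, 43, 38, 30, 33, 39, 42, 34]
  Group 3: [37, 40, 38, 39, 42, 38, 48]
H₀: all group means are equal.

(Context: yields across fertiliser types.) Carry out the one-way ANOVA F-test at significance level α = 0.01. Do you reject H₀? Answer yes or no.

reject H₀: no

Group means [37.00, 36.00, 40.29], grand mean 37.667
SSB = Σnᵢ(x̄ᵢ−x̄)² = 75.238; SSW = ΣΣ(x−x̄ᵢ)² = 309.429
MSB = 75.238/2 = 37.6190; MSW = 309.429/18 = 17.1905
F = MSB/MSW = 2.1884
df = (2, 18)
p-value (upper-tail) = 0.14102
At α=0.01: p ≥ α → fail to reject H₀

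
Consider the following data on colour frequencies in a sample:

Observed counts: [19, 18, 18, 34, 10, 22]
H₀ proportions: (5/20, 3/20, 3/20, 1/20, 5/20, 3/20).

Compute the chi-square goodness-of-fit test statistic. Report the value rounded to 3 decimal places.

n = 121; E_i = n·p_i = [30.25, 18.15, 18.15, 6.05, 30.25, 18.15]
χ² = (19−30.25)²/30.25 + (18−18.15)²/18.15 + (18−18.15)²/18.15 + (34−6.05)²/6.05 + (10−30.25)²/30.25 + (22−18.15)²/18.15 = 147.6832
df = 5

test statistic = 147.683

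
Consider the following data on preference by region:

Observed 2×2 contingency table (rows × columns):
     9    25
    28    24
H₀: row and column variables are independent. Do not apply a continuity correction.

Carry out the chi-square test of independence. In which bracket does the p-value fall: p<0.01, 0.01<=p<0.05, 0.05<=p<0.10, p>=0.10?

p-value bracket: 0.01<=p<0.05

Row totals [34, 52], col totals [37, 49], n=86
χ² = (9−14.63)²/14.63 + (25−19.37)²/19.37 + (28−22.37)²/22.37 + (24−29.63)²/29.63 = 6.2851
df = 1
p-value (upper-tail) = 0.01218
→ bracket: 0.01<=p<0.05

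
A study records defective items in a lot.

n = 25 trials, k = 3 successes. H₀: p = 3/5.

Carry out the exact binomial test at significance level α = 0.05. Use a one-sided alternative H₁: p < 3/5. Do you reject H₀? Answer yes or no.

reject H₀: yes

Exact binomial: n=25, k=3, p₀=3/5=0.6000
P(X≤3) from Σ C(n,i)·p₀^i·(1−p₀)^(n−i)
p-value (one-sided, H₁ less) = 0.00000
At α=0.05: p < α → reject H₀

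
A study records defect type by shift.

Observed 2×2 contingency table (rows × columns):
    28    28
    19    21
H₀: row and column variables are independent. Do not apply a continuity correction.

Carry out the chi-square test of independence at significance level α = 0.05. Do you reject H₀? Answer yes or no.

reject H₀: no

Row totals [56, 40], col totals [47, 49], n=96
χ² = (28−27.42)²/27.42 + (28−28.58)²/28.58 + (19−19.58)²/19.58 + (21−20.42)²/20.42 = 0.0584
df = 1
p-value (upper-tail) = 0.80911
At α=0.05: p ≥ α → fail to reject H₀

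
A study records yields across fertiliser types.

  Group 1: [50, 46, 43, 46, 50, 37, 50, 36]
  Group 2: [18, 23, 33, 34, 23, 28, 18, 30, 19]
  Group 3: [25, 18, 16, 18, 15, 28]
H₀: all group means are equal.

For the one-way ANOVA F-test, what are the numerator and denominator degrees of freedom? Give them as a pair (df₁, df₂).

k = 3 groups, N = 23 total
df = (k−1, N−k) = (3−1, 23−3) = (2, 20)

degrees of freedom = [2, 20]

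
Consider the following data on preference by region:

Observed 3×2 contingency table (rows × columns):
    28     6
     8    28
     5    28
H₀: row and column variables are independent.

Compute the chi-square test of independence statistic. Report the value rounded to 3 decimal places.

Row totals [34, 36, 33], col totals [41, 62], n=103
χ² = (28−13.53)²/13.53 + (6−20.47)²/20.47 + (8−14.33)²/14.33 + (28−21.67)²/21.67 + (5−13.14)²/13.14 + (28−19.86)²/19.86 = 38.7040
df = 2

test statistic = 38.704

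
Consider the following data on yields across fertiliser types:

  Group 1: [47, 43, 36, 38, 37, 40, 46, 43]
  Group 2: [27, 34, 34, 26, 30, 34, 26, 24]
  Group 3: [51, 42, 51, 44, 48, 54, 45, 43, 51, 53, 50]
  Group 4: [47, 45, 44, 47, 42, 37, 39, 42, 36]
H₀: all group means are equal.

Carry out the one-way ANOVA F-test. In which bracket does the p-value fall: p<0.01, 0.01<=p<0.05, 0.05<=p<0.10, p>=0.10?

p-value bracket: p<0.01

Group means [41.25, 29.38, 48.36, 42.11], grand mean 41.000
SSB = Σnᵢ(x̄ᵢ−x̄)² = 1689.191; SSW = ΣΣ(x−x̄ᵢ)² = 550.809
MSB = 1689.191/3 = 563.0636; MSW = 550.809/32 = 17.2128
F = MSB/MSW = 32.7119
df = (3, 32)
p-value (upper-tail) = 0.00000
→ bracket: p<0.01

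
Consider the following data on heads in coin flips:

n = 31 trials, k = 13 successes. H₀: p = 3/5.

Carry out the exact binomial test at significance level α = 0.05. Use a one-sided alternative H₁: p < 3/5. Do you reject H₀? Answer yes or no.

Exact binomial: n=31, k=13, p₀=3/5=0.6000
P(X≤13) from Σ C(n,i)·p₀^i·(1−p₀)^(n−i)
p-value (one-sided, H₁ less) = 0.03199
At α=0.05: p < α → reject H₀

reject H₀: yes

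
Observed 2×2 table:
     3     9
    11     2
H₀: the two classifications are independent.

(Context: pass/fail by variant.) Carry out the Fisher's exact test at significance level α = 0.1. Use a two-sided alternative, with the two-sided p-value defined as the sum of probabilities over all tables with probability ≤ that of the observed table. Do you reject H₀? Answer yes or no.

Margins: r₁=12, r₂=13, c₁=14, c₂=11, n=25
p_obs = C(12,3)·C(13,11)/C(25,14); sum pmf over tables with pmf ≤ p_obs
p-value (two-sided) = 0.00483
At α=0.1: p < α → reject H₀

reject H₀: yes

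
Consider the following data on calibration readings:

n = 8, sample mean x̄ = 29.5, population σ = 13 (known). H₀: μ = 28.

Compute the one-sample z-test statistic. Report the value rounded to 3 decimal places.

SE = σ/√n = 13/√8 = 4.5962
z = (x̄−μ₀)/SE = (29.5−28)/4.5962 = 0.3264

test statistic = 0.326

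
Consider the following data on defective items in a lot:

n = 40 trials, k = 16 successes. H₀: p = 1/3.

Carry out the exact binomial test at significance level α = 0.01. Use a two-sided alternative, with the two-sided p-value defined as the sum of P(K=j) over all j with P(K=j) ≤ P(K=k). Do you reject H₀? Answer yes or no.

Exact binomial: n=40, k=16, p₀=1/3=0.3333
P(X=j) = C(n,j)·p₀^j·(1−p₀)^(n−j); p = Σ P(X=j) over j with P(X=j) ≤ P(X=16)
p-value (two-sided) = 0.40260
At α=0.01: p ≥ α → fail to reject H₀

reject H₀: no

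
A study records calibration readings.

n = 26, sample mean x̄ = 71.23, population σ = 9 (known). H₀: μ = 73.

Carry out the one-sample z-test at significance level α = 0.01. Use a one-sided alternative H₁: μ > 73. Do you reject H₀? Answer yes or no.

reject H₀: no

SE = σ/√n = 9/√26 = 1.7650
z = (x̄−μ₀)/SE = (71.23−73)/1.7650 = -1.0028
p-value (one-sided, H₁ greater) = 0.84202
At α=0.01: p ≥ α → fail to reject H₀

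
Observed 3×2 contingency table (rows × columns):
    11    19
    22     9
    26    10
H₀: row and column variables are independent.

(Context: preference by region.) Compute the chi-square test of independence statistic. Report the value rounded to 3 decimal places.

Row totals [30, 31, 36], col totals [59, 38], n=97
χ² = (11−18.25)²/18.25 + (19−11.75)²/11.75 + (22−18.86)²/18.86 + (9−12.14)²/12.14 + (26−21.90)²/21.90 + (10−14.10)²/14.10 = 10.6488
df = 2

test statistic = 10.649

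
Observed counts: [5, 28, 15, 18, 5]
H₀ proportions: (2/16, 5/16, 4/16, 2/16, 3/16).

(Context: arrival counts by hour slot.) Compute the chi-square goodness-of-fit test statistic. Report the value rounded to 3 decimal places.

n = 71; E_i = n·p_i = [8.88, 22.19, 17.75, 8.88, 13.31]
χ² = (5−8.88)²/8.88 + (28−22.19)²/22.19 + (15−17.75)²/17.75 + (18−8.88)²/8.88 + (5−13.31)²/13.31 = 18.2131
df = 4

test statistic = 18.213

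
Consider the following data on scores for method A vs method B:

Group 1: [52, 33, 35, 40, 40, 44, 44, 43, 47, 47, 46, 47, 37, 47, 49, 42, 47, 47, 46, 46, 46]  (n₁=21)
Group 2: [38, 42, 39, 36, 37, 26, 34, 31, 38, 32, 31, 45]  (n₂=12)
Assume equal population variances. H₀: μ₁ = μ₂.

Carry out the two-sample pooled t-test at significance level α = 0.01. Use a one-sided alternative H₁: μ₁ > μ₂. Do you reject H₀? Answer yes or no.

reject H₀: yes

x̄₁=44.048, s₁=4.727, n₁=21
x̄₂=35.750, s₂=5.259, n₂=12
s_p² = [20·4.727² + 11·5.259²]/31 = 24.2323
SE = √(s_p²·(1/21+1/12)) = 1.7814
t = (44.048−35.750)/1.7814 = 4.6580
df = 31
p-value (one-sided, H₁ greater) = 0.00003
At α=0.01: p < α → reject H₀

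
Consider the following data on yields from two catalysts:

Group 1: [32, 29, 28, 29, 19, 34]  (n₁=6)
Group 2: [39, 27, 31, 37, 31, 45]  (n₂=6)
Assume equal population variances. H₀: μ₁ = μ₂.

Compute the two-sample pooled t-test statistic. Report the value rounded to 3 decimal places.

x̄₁=28.500, s₁=5.167, n₁=6
x̄₂=35.000, s₂=6.573, n₂=6
s_p² = [5·5.167² + 5·6.573²]/10 = 34.9500
SE = √(s_p²·(1/6+1/6)) = 3.4132
t = (28.500−35.000)/3.4132 = -1.9044
df = 10

test statistic = -1.904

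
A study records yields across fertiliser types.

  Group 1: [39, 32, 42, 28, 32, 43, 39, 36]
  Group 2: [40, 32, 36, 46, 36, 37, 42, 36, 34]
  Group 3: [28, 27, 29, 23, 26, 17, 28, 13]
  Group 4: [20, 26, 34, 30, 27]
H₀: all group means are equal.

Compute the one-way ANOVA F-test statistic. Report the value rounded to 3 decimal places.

Group means [36.38, 37.67, 23.88, 27.40], grand mean 31.933
SSB = Σnᵢ(x̄ᵢ−x̄)² = 1075.917; SSW = ΣΣ(x−x̄ᵢ)² = 693.950
MSB = 1075.917/3 = 358.6389; MSW = 693.950/26 = 26.6904
F = MSB/MSW = 13.4370
df = (3, 26)

test statistic = 13.437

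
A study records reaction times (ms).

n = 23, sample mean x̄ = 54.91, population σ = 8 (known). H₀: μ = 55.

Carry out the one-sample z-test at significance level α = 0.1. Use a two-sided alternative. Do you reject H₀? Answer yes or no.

reject H₀: no

SE = σ/√n = 8/√23 = 1.6681
z = (x̄−μ₀)/SE = (54.91−55)/1.6681 = -0.0540
p-value (two-sided) = 0.95697
At α=0.1: p ≥ α → fail to reject H₀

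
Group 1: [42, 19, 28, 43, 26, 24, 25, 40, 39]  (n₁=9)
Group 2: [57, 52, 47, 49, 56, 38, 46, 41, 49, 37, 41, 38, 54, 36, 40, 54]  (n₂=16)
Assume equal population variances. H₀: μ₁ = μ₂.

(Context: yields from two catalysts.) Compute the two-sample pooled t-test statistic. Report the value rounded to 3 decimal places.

test statistic = -4.256

x̄₁=31.778, s₁=9.135, n₁=9
x̄₂=45.938, s₂=7.298, n₂=16
s_p² = [8·9.135² + 15·7.298²]/23 = 63.7606
SE = √(s_p²·(1/9+1/16)) = 3.3271
t = (31.778−45.938)/3.3271 = -4.2559
df = 23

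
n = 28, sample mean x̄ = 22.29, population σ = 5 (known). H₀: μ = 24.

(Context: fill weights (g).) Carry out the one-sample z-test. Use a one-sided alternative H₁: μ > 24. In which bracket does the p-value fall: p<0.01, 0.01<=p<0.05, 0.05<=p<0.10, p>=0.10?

p-value bracket: p>=0.10

SE = σ/√n = 5/√28 = 0.9449
z = (x̄−μ₀)/SE = (22.29−24)/0.9449 = -1.8097
p-value (one-sided, H₁ greater) = 0.96483
→ bracket: p>=0.10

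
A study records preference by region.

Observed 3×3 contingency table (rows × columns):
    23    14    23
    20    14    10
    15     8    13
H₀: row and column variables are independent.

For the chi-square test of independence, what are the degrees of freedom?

df = (r−1)(c−1) = (3−1)·(3−1) = 4

degrees of freedom = 4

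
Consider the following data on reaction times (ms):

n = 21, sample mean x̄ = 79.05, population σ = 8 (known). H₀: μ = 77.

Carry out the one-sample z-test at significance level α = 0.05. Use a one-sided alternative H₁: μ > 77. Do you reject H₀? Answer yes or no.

reject H₀: no

SE = σ/√n = 8/√21 = 1.7457
z = (x̄−μ₀)/SE = (79.05−77)/1.7457 = 1.1743
p-value (one-sided, H₁ greater) = 0.12014
At α=0.05: p ≥ α → fail to reject H₀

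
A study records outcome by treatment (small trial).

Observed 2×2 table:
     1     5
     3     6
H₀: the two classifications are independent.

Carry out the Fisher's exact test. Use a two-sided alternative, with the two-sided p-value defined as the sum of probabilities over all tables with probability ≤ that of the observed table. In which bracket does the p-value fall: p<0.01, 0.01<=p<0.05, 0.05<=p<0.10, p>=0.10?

p-value bracket: p>=0.10

Margins: r₁=6, r₂=9, c₁=4, c₂=11, n=15
p_obs = C(6,1)·C(9,3)/C(15,4); sum pmf over tables with pmf ≤ p_obs
p-value (two-sided) = 0.60440
→ bracket: p>=0.10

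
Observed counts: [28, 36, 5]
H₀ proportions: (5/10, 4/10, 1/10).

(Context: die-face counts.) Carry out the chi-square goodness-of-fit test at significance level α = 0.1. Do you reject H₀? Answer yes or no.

n = 69; E_i = n·p_i = [34.50, 27.60, 6.90]
χ² = (28−34.50)²/34.50 + (36−27.60)²/27.60 + (5−6.90)²/6.90 = 4.3043
df = 2
p-value (upper-tail) = 0.11623
At α=0.1: p ≥ α → fail to reject H₀

reject H₀: no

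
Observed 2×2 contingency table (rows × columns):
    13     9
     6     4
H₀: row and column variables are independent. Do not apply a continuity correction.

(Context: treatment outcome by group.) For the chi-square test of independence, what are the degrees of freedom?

degrees of freedom = 1

df = (r−1)(c−1) = (2−1)·(2−1) = 1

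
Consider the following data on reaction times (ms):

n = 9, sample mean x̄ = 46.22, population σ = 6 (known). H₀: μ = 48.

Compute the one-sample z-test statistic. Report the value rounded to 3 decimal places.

test statistic = -0.890

SE = σ/√n = 6/√9 = 2.0000
z = (x̄−μ₀)/SE = (46.22−48)/2.0000 = -0.8900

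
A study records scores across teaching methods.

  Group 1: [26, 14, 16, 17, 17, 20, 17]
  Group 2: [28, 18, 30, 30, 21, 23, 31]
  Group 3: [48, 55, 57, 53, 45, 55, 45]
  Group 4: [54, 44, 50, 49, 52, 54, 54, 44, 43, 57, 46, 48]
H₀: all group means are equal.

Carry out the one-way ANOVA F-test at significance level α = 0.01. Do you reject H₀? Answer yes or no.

Group means [18.14, 25.86, 51.14, 49.58], grand mean 38.212
SSB = Σnᵢ(x̄ᵢ−x̄)² = 6610.027; SSW = ΣΣ(x−x̄ᵢ)² = 643.488
MSB = 6610.027/3 = 2203.3424; MSW = 643.488/29 = 22.1892
F = MSB/MSW = 99.2978
df = (3, 29)
p-value (upper-tail) = 0.00000
At α=0.01: p < α → reject H₀

reject H₀: yes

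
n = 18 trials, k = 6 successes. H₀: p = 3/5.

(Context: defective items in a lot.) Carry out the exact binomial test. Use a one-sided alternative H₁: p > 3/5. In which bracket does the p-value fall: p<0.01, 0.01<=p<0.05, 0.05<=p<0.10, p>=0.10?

p-value bracket: p>=0.10

Exact binomial: n=18, k=6, p₀=3/5=0.6000
P(X≥6) from Σ C(n,i)·p₀^i·(1−p₀)^(n−i)
p-value (one-sided, H₁ greater) = 0.99425
→ bracket: p>=0.10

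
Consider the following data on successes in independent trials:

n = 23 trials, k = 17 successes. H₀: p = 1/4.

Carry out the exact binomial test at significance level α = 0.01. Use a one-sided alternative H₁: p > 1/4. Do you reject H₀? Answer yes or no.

Exact binomial: n=23, k=17, p₀=1/4=0.2500
P(X≥17) from Σ C(n,i)·p₀^i·(1−p₀)^(n−i)
p-value (one-sided, H₁ greater) = 0.00000
At α=0.01: p < α → reject H₀

reject H₀: yes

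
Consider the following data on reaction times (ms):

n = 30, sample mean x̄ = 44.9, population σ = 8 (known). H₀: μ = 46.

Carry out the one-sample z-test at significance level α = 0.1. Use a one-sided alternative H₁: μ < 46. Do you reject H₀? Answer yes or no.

SE = σ/√n = 8/√30 = 1.4606
z = (x̄−μ₀)/SE = (44.9−46)/1.4606 = -0.7531
p-value (one-sided, H₁ less) = 0.22569
At α=0.1: p ≥ α → fail to reject H₀

reject H₀: no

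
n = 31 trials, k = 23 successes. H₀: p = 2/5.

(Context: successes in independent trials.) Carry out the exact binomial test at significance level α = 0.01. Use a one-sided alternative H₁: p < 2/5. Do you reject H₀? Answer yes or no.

reject H₀: no

Exact binomial: n=31, k=23, p₀=2/5=0.4000
P(X≤23) from Σ C(n,i)·p₀^i·(1−p₀)^(n−i)
p-value (one-sided, H₁ less) = 0.99997
At α=0.01: p ≥ α → fail to reject H₀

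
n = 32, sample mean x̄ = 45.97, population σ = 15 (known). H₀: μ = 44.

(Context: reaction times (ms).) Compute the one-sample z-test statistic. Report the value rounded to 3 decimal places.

SE = σ/√n = 15/√32 = 2.6517
z = (x̄−μ₀)/SE = (45.97−44)/2.6517 = 0.7429

test statistic = 0.743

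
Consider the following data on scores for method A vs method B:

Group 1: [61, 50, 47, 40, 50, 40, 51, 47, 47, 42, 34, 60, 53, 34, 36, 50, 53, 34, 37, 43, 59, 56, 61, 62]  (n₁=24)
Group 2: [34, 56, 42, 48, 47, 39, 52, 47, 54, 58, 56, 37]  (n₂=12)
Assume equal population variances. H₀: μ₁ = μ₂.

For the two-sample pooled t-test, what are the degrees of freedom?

df = n₁ + n₂ − 2 = 24 + 12 − 2 = 34

degrees of freedom = 34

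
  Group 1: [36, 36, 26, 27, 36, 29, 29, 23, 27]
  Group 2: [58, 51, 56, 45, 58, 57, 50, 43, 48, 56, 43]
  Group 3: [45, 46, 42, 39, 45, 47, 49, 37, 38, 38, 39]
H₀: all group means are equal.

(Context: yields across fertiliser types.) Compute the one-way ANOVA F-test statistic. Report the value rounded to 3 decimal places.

test statistic = 43.727

Group means [29.89, 51.36, 42.27], grand mean 41.903
SSB = Σnᵢ(x̄ᵢ−x̄)² = 2285.094; SSW = ΣΣ(x−x̄ᵢ)² = 731.616
MSB = 2285.094/2 = 1142.5468; MSW = 731.616/28 = 26.1291
F = MSB/MSW = 43.7269
df = (2, 28)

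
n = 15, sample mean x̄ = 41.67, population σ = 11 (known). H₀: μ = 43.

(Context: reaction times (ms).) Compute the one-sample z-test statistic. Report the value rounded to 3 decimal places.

test statistic = -0.468

SE = σ/√n = 11/√15 = 2.8402
z = (x̄−μ₀)/SE = (41.67−43)/2.8402 = -0.4683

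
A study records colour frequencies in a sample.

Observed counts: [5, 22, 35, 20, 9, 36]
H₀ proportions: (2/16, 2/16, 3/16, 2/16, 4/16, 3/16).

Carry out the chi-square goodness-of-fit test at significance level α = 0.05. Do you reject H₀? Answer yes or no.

n = 127; E_i = n·p_i = [15.88, 15.88, 23.81, 15.88, 31.75, 23.81]
χ² = (5−15.88)²/15.88 + (22−15.88)²/15.88 + (35−23.81)²/23.81 + (20−15.88)²/15.88 + (9−31.75)²/31.75 + (36−23.81)²/23.81 = 38.6798
df = 5
p-value (upper-tail) = 0.00000
At α=0.05: p < α → reject H₀

reject H₀: yes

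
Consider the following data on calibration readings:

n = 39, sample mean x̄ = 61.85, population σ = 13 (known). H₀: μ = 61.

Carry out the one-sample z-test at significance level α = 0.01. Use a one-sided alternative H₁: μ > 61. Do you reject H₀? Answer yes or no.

SE = σ/√n = 13/√39 = 2.0817
z = (x̄−μ₀)/SE = (61.85−61)/2.0817 = 0.4083
p-value (one-sided, H₁ greater) = 0.34152
At α=0.01: p ≥ α → fail to reject H₀

reject H₀: no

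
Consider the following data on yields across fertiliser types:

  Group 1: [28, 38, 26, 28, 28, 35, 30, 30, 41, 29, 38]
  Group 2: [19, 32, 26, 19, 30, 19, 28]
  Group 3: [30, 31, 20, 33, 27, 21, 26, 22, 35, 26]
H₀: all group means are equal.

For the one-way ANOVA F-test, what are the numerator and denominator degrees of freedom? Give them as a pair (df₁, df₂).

degrees of freedom = [2, 25]

k = 3 groups, N = 28 total
df = (k−1, N−k) = (3−1, 28−3) = (2, 25)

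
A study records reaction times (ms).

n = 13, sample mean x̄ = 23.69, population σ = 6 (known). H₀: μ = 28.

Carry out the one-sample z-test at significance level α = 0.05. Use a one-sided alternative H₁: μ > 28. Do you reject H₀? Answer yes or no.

reject H₀: no

SE = σ/√n = 6/√13 = 1.6641
z = (x̄−μ₀)/SE = (23.69−28)/1.6641 = -2.5900
p-value (one-sided, H₁ greater) = 0.99520
At α=0.05: p ≥ α → fail to reject H₀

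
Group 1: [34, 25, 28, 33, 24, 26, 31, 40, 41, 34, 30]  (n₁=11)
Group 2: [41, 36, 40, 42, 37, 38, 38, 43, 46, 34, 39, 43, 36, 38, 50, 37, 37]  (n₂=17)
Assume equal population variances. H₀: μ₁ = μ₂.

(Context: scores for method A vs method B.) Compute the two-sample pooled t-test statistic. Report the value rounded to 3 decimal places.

test statistic = -4.491

x̄₁=31.455, s₁=5.663, n₁=11
x̄₂=39.706, s₂=4.074, n₂=17
s_p² = [10·5.663² + 16·4.074²]/26 = 22.5483
SE = √(s_p²·(1/11+1/17)) = 1.8374
t = (31.455−39.706)/1.8374 = -4.4906
df = 26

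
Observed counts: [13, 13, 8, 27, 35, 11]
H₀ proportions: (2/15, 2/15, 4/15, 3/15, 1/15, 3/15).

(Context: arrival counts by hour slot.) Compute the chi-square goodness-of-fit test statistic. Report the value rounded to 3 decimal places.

n = 107; E_i = n·p_i = [14.27, 14.27, 28.53, 21.40, 7.13, 21.40]
χ² = (13−14.27)²/14.27 + (13−14.27)²/14.27 + (8−28.53)²/28.53 + (27−21.40)²/21.40 + (35−7.13)²/7.13 + (11−21.40)²/21.40 = 130.3832
df = 5

test statistic = 130.383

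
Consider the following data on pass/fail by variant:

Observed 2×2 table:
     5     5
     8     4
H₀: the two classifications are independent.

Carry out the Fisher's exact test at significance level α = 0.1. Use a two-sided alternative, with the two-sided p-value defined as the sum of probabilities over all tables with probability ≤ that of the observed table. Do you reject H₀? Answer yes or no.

reject H₀: no

Margins: r₁=10, r₂=12, c₁=13, c₂=9, n=22
p_obs = C(10,5)·C(12,8)/C(22,13); sum pmf over tables with pmf ≤ p_obs
p-value (two-sided) = 0.66563
At α=0.1: p ≥ α → fail to reject H₀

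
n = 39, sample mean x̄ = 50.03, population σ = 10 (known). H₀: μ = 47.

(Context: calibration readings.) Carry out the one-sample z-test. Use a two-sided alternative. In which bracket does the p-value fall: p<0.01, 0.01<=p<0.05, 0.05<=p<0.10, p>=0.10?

SE = σ/√n = 10/√39 = 1.6013
z = (x̄−μ₀)/SE = (50.03−47)/1.6013 = 1.8922
p-value (two-sided) = 0.05846
→ bracket: 0.05<=p<0.10

p-value bracket: 0.05<=p<0.10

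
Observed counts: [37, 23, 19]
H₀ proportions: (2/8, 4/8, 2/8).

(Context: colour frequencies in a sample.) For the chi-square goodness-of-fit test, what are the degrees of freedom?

degrees of freedom = 2

df = k − 1 = 3 − 1 = 2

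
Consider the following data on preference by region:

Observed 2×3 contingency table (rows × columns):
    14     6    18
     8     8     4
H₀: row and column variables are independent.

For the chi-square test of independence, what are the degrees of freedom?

degrees of freedom = 2

df = (r−1)(c−1) = (2−1)·(3−1) = 2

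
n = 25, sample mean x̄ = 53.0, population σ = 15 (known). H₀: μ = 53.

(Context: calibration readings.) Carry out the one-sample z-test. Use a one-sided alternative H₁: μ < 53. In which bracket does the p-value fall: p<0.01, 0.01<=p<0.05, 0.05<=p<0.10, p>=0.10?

p-value bracket: p>=0.10

SE = σ/√n = 15/√25 = 3.0000
z = (x̄−μ₀)/SE = (53.0−53)/3.0000 = 0.0000
p-value (one-sided, H₁ less) = 0.50000
→ bracket: p>=0.10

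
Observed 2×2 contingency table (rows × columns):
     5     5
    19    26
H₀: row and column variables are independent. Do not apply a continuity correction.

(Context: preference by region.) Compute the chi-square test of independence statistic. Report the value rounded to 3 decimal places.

Row totals [10, 45], col totals [24, 31], n=55
χ² = (5−4.36)²/4.36 + (5−5.64)²/5.64 + (19−19.64)²/19.64 + (26−25.36)²/25.36 = 0.2012
df = 1

test statistic = 0.201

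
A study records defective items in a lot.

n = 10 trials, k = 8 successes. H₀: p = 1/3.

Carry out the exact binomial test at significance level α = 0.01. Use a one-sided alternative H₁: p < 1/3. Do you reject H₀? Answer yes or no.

Exact binomial: n=10, k=8, p₀=1/3=0.3333
P(X≤8) from Σ C(n,i)·p₀^i·(1−p₀)^(n−i)
p-value (one-sided, H₁ less) = 0.99964
At α=0.01: p ≥ α → fail to reject H₀

reject H₀: no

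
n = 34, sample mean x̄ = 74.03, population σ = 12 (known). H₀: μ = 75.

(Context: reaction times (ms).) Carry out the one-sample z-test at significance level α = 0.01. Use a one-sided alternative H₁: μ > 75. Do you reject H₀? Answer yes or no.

reject H₀: no

SE = σ/√n = 12/√34 = 2.0580
z = (x̄−μ₀)/SE = (74.03−75)/2.0580 = -0.4713
p-value (one-sided, H₁ greater) = 0.68130
At α=0.01: p ≥ α → fail to reject H₀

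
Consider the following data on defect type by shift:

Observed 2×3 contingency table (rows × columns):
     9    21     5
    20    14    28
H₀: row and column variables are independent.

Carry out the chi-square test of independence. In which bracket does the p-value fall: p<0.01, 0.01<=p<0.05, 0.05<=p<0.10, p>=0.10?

Row totals [35, 62], col totals [29, 35, 33], n=97
χ² = (9−10.46)²/10.46 + (21−12.63)²/12.63 + (5−11.91)²/11.91 + (20−18.54)²/18.54 + (14−22.37)²/22.37 + (28−21.09)²/21.09 = 15.2704
df = 2
p-value (upper-tail) = 0.00048
→ bracket: p<0.01

p-value bracket: p<0.01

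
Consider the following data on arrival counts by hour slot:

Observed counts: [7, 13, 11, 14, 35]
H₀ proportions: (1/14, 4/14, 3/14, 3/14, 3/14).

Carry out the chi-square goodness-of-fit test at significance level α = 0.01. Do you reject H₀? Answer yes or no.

n = 80; E_i = n·p_i = [5.71, 22.86, 17.14, 17.14, 17.14]
χ² = (7−5.71)²/5.71 + (13−22.86)²/22.86 + (11−17.14)²/17.14 + (14−17.14)²/17.14 + (35−17.14)²/17.14 = 25.9187
df = 4
p-value (upper-tail) = 0.00003
At α=0.01: p < α → reject H₀

reject H₀: yes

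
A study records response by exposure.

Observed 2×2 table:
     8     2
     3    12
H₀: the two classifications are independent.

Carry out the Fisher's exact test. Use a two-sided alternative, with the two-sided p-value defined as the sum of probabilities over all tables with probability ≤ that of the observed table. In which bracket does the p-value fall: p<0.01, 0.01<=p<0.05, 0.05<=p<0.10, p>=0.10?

Margins: r₁=10, r₂=15, c₁=11, c₂=14, n=25
p_obs = C(10,8)·C(15,3)/C(25,11); sum pmf over tables with pmf ≤ p_obs
p-value (two-sided) = 0.00514
→ bracket: p<0.01

p-value bracket: p<0.01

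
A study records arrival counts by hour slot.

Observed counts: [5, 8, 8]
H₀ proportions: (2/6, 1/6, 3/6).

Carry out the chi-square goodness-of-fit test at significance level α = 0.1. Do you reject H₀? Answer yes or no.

reject H₀: yes

n = 21; E_i = n·p_i = [7.00, 3.50, 10.50]
χ² = (5−7.00)²/7.00 + (8−3.50)²/3.50 + (8−10.50)²/10.50 = 6.9524
df = 2
p-value (upper-tail) = 0.03092
At α=0.1: p < α → reject H₀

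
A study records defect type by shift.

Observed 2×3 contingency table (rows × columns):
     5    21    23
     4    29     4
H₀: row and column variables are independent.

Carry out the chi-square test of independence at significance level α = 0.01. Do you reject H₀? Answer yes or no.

Row totals [49, 37], col totals [9, 50, 27], n=86
χ² = (5−5.13)²/5.13 + (21−28.49)²/28.49 + (23−15.38)²/15.38 + (4−3.87)²/3.87 + (29−21.51)²/21.51 + (4−11.62)²/11.62 = 13.3469
df = 2
p-value (upper-tail) = 0.00126
At α=0.01: p < α → reject H₀

reject H₀: yes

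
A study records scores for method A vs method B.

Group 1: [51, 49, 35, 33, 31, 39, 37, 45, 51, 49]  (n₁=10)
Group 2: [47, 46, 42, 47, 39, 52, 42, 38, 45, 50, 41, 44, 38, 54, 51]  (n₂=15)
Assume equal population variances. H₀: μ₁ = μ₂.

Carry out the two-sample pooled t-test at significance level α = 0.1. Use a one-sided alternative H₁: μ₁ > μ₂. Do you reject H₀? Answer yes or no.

reject H₀: no

x̄₁=42.000, s₁=7.846, n₁=10
x̄₂=45.067, s₂=5.133, n₂=15
s_p² = [9·7.846² + 14·5.133²]/23 = 40.1275
SE = √(s_p²·(1/10+1/15)) = 2.5861
t = (42.000−45.067)/2.5861 = -1.1858
df = 23
p-value (one-sided, H₁ greater) = 0.87610
At α=0.1: p ≥ α → fail to reject H₀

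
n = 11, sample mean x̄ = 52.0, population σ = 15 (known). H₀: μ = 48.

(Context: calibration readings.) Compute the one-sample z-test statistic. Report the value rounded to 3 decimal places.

test statistic = 0.884

SE = σ/√n = 15/√11 = 4.5227
z = (x̄−μ₀)/SE = (52.0−48)/4.5227 = 0.8844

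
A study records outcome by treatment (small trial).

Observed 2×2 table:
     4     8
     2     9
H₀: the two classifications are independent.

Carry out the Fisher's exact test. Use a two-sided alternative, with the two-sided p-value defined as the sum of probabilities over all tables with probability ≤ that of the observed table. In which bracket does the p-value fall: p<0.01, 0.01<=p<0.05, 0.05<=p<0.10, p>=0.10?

p-value bracket: p>=0.10

Margins: r₁=12, r₂=11, c₁=6, c₂=17, n=23
p_obs = C(12,4)·C(11,2)/C(23,6); sum pmf over tables with pmf ≤ p_obs
p-value (two-sided) = 0.64041
→ bracket: p>=0.10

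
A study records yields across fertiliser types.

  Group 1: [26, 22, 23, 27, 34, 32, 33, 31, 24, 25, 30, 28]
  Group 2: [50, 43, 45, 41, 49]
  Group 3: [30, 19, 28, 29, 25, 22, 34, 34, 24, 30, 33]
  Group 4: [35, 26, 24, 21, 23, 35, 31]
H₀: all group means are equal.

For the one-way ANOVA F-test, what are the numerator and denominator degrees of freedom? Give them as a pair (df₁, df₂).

k = 4 groups, N = 35 total
df = (k−1, N−k) = (4−1, 35−4) = (3, 31)

degrees of freedom = [3, 31]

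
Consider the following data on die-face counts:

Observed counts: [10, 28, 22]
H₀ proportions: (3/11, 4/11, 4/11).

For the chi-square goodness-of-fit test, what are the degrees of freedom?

df = k − 1 = 3 − 1 = 2

degrees of freedom = 2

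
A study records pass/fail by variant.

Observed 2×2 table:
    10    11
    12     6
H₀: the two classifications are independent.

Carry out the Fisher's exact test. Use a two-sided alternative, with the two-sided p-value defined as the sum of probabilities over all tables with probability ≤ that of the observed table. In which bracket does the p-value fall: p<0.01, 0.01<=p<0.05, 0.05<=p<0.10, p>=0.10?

p-value bracket: p>=0.10

Margins: r₁=21, r₂=18, c₁=22, c₂=17, n=39
p_obs = C(21,10)·C(18,12)/C(39,22); sum pmf over tables with pmf ≤ p_obs
p-value (two-sided) = 0.33400
→ bracket: p>=0.10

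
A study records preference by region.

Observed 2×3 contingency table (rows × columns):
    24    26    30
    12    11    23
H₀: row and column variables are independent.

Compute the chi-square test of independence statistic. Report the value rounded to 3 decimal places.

test statistic = 1.975

Row totals [80, 46], col totals [36, 37, 53], n=126
χ² = (24−22.86)²/22.86 + (26−23.49)²/23.49 + (30−33.65)²/33.65 + (12−13.14)²/13.14 + (11−13.51)²/13.51 + (23−19.35)²/19.35 = 1.9748
df = 2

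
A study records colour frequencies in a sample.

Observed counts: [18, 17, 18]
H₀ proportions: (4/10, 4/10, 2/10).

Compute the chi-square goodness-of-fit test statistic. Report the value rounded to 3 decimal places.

test statistic = 6.481

n = 53; E_i = n·p_i = [21.20, 21.20, 10.60]
χ² = (18−21.20)²/21.20 + (17−21.20)²/21.20 + (18−10.60)²/10.60 = 6.4811
df = 2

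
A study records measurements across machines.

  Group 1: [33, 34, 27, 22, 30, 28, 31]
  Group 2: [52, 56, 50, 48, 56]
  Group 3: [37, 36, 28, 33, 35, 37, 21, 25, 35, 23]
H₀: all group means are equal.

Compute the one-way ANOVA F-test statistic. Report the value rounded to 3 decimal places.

Group means [29.29, 52.40, 31.00], grand mean 35.318
SSB = Σnᵢ(x̄ᵢ−x̄)² = 1900.144; SSW = ΣΣ(x−x̄ᵢ)² = 492.629
MSB = 1900.144/2 = 950.0721; MSW = 492.629/19 = 25.9278
F = MSB/MSW = 36.6430
df = (2, 19)

test statistic = 36.643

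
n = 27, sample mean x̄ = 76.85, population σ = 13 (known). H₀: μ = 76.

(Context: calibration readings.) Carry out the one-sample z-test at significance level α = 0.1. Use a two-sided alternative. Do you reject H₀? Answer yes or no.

SE = σ/√n = 13/√27 = 2.5019
z = (x̄−μ₀)/SE = (76.85−76)/2.5019 = 0.3397
p-value (two-sided) = 0.73405
At α=0.1: p ≥ α → fail to reject H₀

reject H₀: no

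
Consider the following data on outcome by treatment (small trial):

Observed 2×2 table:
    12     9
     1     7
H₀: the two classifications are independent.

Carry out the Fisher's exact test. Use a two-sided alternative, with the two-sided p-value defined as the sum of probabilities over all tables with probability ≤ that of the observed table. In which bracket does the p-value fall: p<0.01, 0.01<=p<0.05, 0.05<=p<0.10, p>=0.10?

p-value bracket: 0.01<=p<0.05

Margins: r₁=21, r₂=8, c₁=13, c₂=16, n=29
p_obs = C(21,12)·C(8,1)/C(29,13); sum pmf over tables with pmf ≤ p_obs
p-value (two-sided) = 0.04434
→ bracket: 0.01<=p<0.05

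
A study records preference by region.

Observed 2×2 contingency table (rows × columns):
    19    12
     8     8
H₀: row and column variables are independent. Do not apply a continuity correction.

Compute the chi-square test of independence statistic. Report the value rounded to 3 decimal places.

test statistic = 0.550

Row totals [31, 16], col totals [27, 20], n=47
χ² = (19−17.81)²/17.81 + (12−13.19)²/13.19 + (8−9.19)²/9.19 + (8−6.81)²/6.81 = 0.5503
df = 1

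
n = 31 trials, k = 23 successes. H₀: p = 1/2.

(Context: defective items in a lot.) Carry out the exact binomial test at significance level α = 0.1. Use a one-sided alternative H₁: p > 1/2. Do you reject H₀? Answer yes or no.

Exact binomial: n=31, k=23, p₀=1/2=0.5000
P(X≥23) from Σ C(n,i)·p₀^i·(1−p₀)^(n−i)
p-value (one-sided, H₁ greater) = 0.00534
At α=0.1: p < α → reject H₀

reject H₀: yes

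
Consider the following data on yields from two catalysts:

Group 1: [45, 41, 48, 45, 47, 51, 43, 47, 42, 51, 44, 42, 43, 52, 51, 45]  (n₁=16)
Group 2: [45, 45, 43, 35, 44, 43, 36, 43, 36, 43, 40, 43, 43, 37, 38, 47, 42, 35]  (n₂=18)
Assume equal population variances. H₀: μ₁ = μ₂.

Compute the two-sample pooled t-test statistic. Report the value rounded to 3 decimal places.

test statistic = 3.934

x̄₁=46.062, s₁=3.642, n₁=16
x̄₂=41.000, s₂=3.835, n₂=18
s_p² = [15·3.642² + 17·3.835²]/32 = 14.0293
SE = √(s_p²·(1/16+1/18)) = 1.2869
t = (46.062−41.000)/1.2869 = 3.9337
df = 32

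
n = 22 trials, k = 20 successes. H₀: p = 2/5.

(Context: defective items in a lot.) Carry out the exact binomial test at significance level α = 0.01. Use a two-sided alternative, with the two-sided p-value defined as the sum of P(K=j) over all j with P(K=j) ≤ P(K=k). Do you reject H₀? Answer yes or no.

Exact binomial: n=22, k=20, p₀=2/5=0.4000
P(X=j) = C(n,j)·p₀^j·(1−p₀)^(n−j); p = Σ P(X=j) over j with P(X=j) ≤ P(X=20)
p-value (two-sided) = 0.00000
At α=0.01: p < α → reject H₀

reject H₀: yes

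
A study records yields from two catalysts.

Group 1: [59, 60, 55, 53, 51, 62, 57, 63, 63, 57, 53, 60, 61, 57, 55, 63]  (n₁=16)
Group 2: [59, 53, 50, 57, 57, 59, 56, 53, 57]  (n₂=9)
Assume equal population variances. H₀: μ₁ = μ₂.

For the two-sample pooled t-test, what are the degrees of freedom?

degrees of freedom = 23

df = n₁ + n₂ − 2 = 16 + 9 − 2 = 23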